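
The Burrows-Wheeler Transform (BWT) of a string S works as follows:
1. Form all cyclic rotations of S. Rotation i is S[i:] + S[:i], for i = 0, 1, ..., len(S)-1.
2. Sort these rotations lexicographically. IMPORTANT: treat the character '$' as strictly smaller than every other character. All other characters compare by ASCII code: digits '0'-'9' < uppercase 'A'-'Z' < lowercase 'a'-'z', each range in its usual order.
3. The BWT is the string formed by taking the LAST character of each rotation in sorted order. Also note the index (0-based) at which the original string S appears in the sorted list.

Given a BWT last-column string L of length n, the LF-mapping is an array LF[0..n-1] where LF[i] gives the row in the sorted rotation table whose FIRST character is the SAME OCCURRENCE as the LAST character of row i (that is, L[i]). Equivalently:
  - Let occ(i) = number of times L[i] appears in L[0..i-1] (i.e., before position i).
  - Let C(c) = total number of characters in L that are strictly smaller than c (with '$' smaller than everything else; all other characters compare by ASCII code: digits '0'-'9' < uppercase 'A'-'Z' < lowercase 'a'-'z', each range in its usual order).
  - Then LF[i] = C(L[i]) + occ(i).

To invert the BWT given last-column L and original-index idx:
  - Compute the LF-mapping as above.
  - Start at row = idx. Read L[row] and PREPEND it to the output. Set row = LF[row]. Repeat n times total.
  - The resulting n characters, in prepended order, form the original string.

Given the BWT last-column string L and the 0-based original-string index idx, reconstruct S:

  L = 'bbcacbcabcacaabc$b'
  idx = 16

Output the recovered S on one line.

Answer: cbccbbacacabaabcb$

Derivation:
LF mapping: 6 7 12 1 13 8 14 2 9 15 3 16 4 5 10 17 0 11
Walk LF starting at row 16, prepending L[row]:
  step 1: row=16, L[16]='$', prepend. Next row=LF[16]=0
  step 2: row=0, L[0]='b', prepend. Next row=LF[0]=6
  step 3: row=6, L[6]='c', prepend. Next row=LF[6]=14
  step 4: row=14, L[14]='b', prepend. Next row=LF[14]=10
  step 5: row=10, L[10]='a', prepend. Next row=LF[10]=3
  step 6: row=3, L[3]='a', prepend. Next row=LF[3]=1
  step 7: row=1, L[1]='b', prepend. Next row=LF[1]=7
  step 8: row=7, L[7]='a', prepend. Next row=LF[7]=2
  step 9: row=2, L[2]='c', prepend. Next row=LF[2]=12
  step 10: row=12, L[12]='a', prepend. Next row=LF[12]=4
  step 11: row=4, L[4]='c', prepend. Next row=LF[4]=13
  step 12: row=13, L[13]='a', prepend. Next row=LF[13]=5
  step 13: row=5, L[5]='b', prepend. Next row=LF[5]=8
  step 14: row=8, L[8]='b', prepend. Next row=LF[8]=9
  step 15: row=9, L[9]='c', prepend. Next row=LF[9]=15
  step 16: row=15, L[15]='c', prepend. Next row=LF[15]=17
  step 17: row=17, L[17]='b', prepend. Next row=LF[17]=11
  step 18: row=11, L[11]='c', prepend. Next row=LF[11]=16
Reversed output: cbccbbacacabaabcb$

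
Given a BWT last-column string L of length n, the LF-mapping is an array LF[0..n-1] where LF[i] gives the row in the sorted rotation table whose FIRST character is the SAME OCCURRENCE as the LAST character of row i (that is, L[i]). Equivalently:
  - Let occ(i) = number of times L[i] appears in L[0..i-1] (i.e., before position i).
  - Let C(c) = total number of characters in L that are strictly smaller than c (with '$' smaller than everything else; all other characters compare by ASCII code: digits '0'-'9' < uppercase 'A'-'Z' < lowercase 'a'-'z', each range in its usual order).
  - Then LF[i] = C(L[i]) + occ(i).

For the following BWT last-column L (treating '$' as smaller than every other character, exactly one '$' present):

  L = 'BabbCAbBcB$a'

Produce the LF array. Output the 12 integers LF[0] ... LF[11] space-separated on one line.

Char counts: '$':1, 'A':1, 'B':3, 'C':1, 'a':2, 'b':3, 'c':1
C (first-col start): C('$')=0, C('A')=1, C('B')=2, C('C')=5, C('a')=6, C('b')=8, C('c')=11
L[0]='B': occ=0, LF[0]=C('B')+0=2+0=2
L[1]='a': occ=0, LF[1]=C('a')+0=6+0=6
L[2]='b': occ=0, LF[2]=C('b')+0=8+0=8
L[3]='b': occ=1, LF[3]=C('b')+1=8+1=9
L[4]='C': occ=0, LF[4]=C('C')+0=5+0=5
L[5]='A': occ=0, LF[5]=C('A')+0=1+0=1
L[6]='b': occ=2, LF[6]=C('b')+2=8+2=10
L[7]='B': occ=1, LF[7]=C('B')+1=2+1=3
L[8]='c': occ=0, LF[8]=C('c')+0=11+0=11
L[9]='B': occ=2, LF[9]=C('B')+2=2+2=4
L[10]='$': occ=0, LF[10]=C('$')+0=0+0=0
L[11]='a': occ=1, LF[11]=C('a')+1=6+1=7

Answer: 2 6 8 9 5 1 10 3 11 4 0 7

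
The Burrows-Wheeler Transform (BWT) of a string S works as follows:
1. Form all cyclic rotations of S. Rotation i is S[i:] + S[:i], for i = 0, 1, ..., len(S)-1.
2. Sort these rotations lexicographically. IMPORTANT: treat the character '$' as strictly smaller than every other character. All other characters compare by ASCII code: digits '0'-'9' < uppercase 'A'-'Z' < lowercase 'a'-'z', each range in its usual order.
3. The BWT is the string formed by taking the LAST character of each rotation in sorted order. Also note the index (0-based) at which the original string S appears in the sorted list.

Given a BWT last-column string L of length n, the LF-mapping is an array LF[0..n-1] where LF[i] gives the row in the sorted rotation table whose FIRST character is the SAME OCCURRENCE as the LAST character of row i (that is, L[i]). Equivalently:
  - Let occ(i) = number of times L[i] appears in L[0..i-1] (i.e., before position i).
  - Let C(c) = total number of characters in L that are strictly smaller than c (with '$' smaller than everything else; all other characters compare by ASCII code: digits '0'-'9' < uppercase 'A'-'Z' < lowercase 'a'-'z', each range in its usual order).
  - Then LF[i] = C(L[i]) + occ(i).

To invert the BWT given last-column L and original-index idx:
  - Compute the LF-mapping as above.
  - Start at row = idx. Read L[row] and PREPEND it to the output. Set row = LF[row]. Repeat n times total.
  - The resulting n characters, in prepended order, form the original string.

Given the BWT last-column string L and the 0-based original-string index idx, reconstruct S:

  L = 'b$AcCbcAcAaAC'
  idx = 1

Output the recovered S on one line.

LF mapping: 8 0 1 10 5 9 11 2 12 3 7 4 6
Walk LF starting at row 1, prepending L[row]:
  step 1: row=1, L[1]='$', prepend. Next row=LF[1]=0
  step 2: row=0, L[0]='b', prepend. Next row=LF[0]=8
  step 3: row=8, L[8]='c', prepend. Next row=LF[8]=12
  step 4: row=12, L[12]='C', prepend. Next row=LF[12]=6
  step 5: row=6, L[6]='c', prepend. Next row=LF[6]=11
  step 6: row=11, L[11]='A', prepend. Next row=LF[11]=4
  step 7: row=4, L[4]='C', prepend. Next row=LF[4]=5
  step 8: row=5, L[5]='b', prepend. Next row=LF[5]=9
  step 9: row=9, L[9]='A', prepend. Next row=LF[9]=3
  step 10: row=3, L[3]='c', prepend. Next row=LF[3]=10
  step 11: row=10, L[10]='a', prepend. Next row=LF[10]=7
  step 12: row=7, L[7]='A', prepend. Next row=LF[7]=2
  step 13: row=2, L[2]='A', prepend. Next row=LF[2]=1
Reversed output: AAacAbCAcCcb$

Answer: AAacAbCAcCcb$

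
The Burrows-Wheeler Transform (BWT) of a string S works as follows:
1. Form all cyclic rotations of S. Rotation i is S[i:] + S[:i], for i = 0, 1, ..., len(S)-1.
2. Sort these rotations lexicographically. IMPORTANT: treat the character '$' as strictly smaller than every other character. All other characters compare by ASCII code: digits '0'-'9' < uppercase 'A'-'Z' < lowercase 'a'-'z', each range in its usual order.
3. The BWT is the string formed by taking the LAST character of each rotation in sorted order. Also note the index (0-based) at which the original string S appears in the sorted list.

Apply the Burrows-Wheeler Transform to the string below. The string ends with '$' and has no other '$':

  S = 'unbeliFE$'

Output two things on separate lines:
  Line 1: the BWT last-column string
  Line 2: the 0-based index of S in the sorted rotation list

All 9 rotations (rotation i = S[i:]+S[:i]):
  rot[0] = unbeliFE$
  rot[1] = nbeliFE$u
  rot[2] = beliFE$un
  rot[3] = eliFE$unb
  rot[4] = liFE$unbe
  rot[5] = iFE$unbel
  rot[6] = FE$unbeli
  rot[7] = E$unbeliF
  rot[8] = $unbeliFE
Sorted (with $ < everything):
  sorted[0] = $unbeliFE  (last char: 'E')
  sorted[1] = E$unbeliF  (last char: 'F')
  sorted[2] = FE$unbeli  (last char: 'i')
  sorted[3] = beliFE$un  (last char: 'n')
  sorted[4] = eliFE$unb  (last char: 'b')
  sorted[5] = iFE$unbel  (last char: 'l')
  sorted[6] = liFE$unbe  (last char: 'e')
  sorted[7] = nbeliFE$u  (last char: 'u')
  sorted[8] = unbeliFE$  (last char: '$')
Last column: EFinbleu$
Original string S is at sorted index 8

Answer: EFinbleu$
8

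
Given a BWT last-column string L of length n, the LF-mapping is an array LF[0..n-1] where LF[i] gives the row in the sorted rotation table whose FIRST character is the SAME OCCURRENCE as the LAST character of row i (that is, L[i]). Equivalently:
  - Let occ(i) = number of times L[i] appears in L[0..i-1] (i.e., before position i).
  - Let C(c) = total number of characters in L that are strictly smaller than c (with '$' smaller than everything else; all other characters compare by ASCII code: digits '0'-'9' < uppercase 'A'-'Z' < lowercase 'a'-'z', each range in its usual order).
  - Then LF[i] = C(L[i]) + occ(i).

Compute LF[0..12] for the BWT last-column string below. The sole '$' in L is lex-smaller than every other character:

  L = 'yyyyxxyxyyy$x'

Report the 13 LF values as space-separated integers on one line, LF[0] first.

Answer: 5 6 7 8 1 2 9 3 10 11 12 0 4

Derivation:
Char counts: '$':1, 'x':4, 'y':8
C (first-col start): C('$')=0, C('x')=1, C('y')=5
L[0]='y': occ=0, LF[0]=C('y')+0=5+0=5
L[1]='y': occ=1, LF[1]=C('y')+1=5+1=6
L[2]='y': occ=2, LF[2]=C('y')+2=5+2=7
L[3]='y': occ=3, LF[3]=C('y')+3=5+3=8
L[4]='x': occ=0, LF[4]=C('x')+0=1+0=1
L[5]='x': occ=1, LF[5]=C('x')+1=1+1=2
L[6]='y': occ=4, LF[6]=C('y')+4=5+4=9
L[7]='x': occ=2, LF[7]=C('x')+2=1+2=3
L[8]='y': occ=5, LF[8]=C('y')+5=5+5=10
L[9]='y': occ=6, LF[9]=C('y')+6=5+6=11
L[10]='y': occ=7, LF[10]=C('y')+7=5+7=12
L[11]='$': occ=0, LF[11]=C('$')+0=0+0=0
L[12]='x': occ=3, LF[12]=C('x')+3=1+3=4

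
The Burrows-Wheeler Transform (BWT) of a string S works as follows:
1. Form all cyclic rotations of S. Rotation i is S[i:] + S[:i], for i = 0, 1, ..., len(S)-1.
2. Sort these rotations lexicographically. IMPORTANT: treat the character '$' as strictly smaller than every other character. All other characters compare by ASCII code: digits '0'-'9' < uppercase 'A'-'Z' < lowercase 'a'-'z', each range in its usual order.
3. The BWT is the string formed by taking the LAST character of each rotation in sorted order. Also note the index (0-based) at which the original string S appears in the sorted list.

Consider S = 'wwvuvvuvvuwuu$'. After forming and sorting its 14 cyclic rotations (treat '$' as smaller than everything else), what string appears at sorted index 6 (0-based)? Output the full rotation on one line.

Answer: vuvvuvvuwuu$ww

Derivation:
All 14 rotations (rotation i = S[i:]+S[:i]):
  rot[0] = wwvuvvuvvuwuu$
  rot[1] = wvuvvuvvuwuu$w
  rot[2] = vuvvuvvuwuu$ww
  rot[3] = uvvuvvuwuu$wwv
  rot[4] = vvuvvuwuu$wwvu
  rot[5] = vuvvuwuu$wwvuv
  rot[6] = uvvuwuu$wwvuvv
  rot[7] = vvuwuu$wwvuvvu
  rot[8] = vuwuu$wwvuvvuv
  rot[9] = uwuu$wwvuvvuvv
  rot[10] = wuu$wwvuvvuvvu
  rot[11] = uu$wwvuvvuvvuw
  rot[12] = u$wwvuvvuvvuwu
  rot[13] = $wwvuvvuvvuwuu
Sorted (with $ < everything):
  sorted[0] = $wwvuvvuvvuwuu
  sorted[1] = u$wwvuvvuvvuwu
  sorted[2] = uu$wwvuvvuvvuw
  sorted[3] = uvvuvvuwuu$wwv
  sorted[4] = uvvuwuu$wwvuvv
  sorted[5] = uwuu$wwvuvvuvv
  sorted[6] = vuvvuvvuwuu$ww
  sorted[7] = vuvvuwuu$wwvuv
  sorted[8] = vuwuu$wwvuvvuv
  sorted[9] = vvuvvuwuu$wwvu
  sorted[10] = vvuwuu$wwvuvvu
  sorted[11] = wuu$wwvuvvuvvu
  sorted[12] = wvuvvuvvuwuu$w
  sorted[13] = wwvuvvuvvuwuu$
sorted[6] = vuvvuvvuwuu$ww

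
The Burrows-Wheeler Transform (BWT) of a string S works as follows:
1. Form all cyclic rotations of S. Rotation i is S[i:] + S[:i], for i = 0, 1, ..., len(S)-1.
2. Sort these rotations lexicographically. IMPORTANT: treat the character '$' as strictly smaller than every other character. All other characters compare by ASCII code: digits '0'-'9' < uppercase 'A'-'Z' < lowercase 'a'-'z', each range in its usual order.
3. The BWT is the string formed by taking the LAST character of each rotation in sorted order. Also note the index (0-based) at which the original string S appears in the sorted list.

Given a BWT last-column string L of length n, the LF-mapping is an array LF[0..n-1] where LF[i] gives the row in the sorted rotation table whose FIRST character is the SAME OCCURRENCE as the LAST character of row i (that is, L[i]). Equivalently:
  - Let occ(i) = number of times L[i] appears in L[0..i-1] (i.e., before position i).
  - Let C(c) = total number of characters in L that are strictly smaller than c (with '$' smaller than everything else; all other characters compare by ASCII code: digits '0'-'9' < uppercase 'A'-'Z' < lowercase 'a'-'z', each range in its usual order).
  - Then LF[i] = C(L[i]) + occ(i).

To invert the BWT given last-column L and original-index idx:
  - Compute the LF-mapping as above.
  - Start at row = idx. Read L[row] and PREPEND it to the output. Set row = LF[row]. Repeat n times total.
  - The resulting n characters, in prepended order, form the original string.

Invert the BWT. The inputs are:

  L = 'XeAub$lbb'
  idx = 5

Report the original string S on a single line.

LF mapping: 2 6 1 8 3 0 7 4 5
Walk LF starting at row 5, prepending L[row]:
  step 1: row=5, L[5]='$', prepend. Next row=LF[5]=0
  step 2: row=0, L[0]='X', prepend. Next row=LF[0]=2
  step 3: row=2, L[2]='A', prepend. Next row=LF[2]=1
  step 4: row=1, L[1]='e', prepend. Next row=LF[1]=6
  step 5: row=6, L[6]='l', prepend. Next row=LF[6]=7
  step 6: row=7, L[7]='b', prepend. Next row=LF[7]=4
  step 7: row=4, L[4]='b', prepend. Next row=LF[4]=3
  step 8: row=3, L[3]='u', prepend. Next row=LF[3]=8
  step 9: row=8, L[8]='b', prepend. Next row=LF[8]=5
Reversed output: bubbleAX$

Answer: bubbleAX$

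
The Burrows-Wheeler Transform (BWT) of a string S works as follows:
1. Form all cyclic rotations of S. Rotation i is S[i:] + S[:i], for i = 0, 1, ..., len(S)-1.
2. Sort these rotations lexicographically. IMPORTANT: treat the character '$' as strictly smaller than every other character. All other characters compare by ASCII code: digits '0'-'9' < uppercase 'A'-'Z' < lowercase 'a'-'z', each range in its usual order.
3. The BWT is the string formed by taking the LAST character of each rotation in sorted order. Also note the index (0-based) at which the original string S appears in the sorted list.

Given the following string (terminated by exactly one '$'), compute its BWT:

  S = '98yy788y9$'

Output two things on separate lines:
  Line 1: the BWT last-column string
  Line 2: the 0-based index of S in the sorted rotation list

All 10 rotations (rotation i = S[i:]+S[:i]):
  rot[0] = 98yy788y9$
  rot[1] = 8yy788y9$9
  rot[2] = yy788y9$98
  rot[3] = y788y9$98y
  rot[4] = 788y9$98yy
  rot[5] = 88y9$98yy7
  rot[6] = 8y9$98yy78
  rot[7] = y9$98yy788
  rot[8] = 9$98yy788y
  rot[9] = $98yy788y9
Sorted (with $ < everything):
  sorted[0] = $98yy788y9  (last char: '9')
  sorted[1] = 788y9$98yy  (last char: 'y')
  sorted[2] = 88y9$98yy7  (last char: '7')
  sorted[3] = 8y9$98yy78  (last char: '8')
  sorted[4] = 8yy788y9$9  (last char: '9')
  sorted[5] = 9$98yy788y  (last char: 'y')
  sorted[6] = 98yy788y9$  (last char: '$')
  sorted[7] = y788y9$98y  (last char: 'y')
  sorted[8] = y9$98yy788  (last char: '8')
  sorted[9] = yy788y9$98  (last char: '8')
Last column: 9y789y$y88
Original string S is at sorted index 6

Answer: 9y789y$y88
6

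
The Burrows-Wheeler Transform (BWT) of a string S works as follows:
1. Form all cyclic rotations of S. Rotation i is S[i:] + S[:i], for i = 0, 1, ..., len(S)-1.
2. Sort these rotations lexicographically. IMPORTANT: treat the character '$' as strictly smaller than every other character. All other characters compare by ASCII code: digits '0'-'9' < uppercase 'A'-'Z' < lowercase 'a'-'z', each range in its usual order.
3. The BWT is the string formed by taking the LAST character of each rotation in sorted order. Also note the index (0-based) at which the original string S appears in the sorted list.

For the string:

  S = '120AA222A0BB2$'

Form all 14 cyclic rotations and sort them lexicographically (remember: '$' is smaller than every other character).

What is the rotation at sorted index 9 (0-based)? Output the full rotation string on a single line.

Answer: A0BB2$120AA222

Derivation:
All 14 rotations (rotation i = S[i:]+S[:i]):
  rot[0] = 120AA222A0BB2$
  rot[1] = 20AA222A0BB2$1
  rot[2] = 0AA222A0BB2$12
  rot[3] = AA222A0BB2$120
  rot[4] = A222A0BB2$120A
  rot[5] = 222A0BB2$120AA
  rot[6] = 22A0BB2$120AA2
  rot[7] = 2A0BB2$120AA22
  rot[8] = A0BB2$120AA222
  rot[9] = 0BB2$120AA222A
  rot[10] = BB2$120AA222A0
  rot[11] = B2$120AA222A0B
  rot[12] = 2$120AA222A0BB
  rot[13] = $120AA222A0BB2
Sorted (with $ < everything):
  sorted[0] = $120AA222A0BB2
  sorted[1] = 0AA222A0BB2$12
  sorted[2] = 0BB2$120AA222A
  sorted[3] = 120AA222A0BB2$
  sorted[4] = 2$120AA222A0BB
  sorted[5] = 20AA222A0BB2$1
  sorted[6] = 222A0BB2$120AA
  sorted[7] = 22A0BB2$120AA2
  sorted[8] = 2A0BB2$120AA22
  sorted[9] = A0BB2$120AA222
  sorted[10] = A222A0BB2$120A
  sorted[11] = AA222A0BB2$120
  sorted[12] = B2$120AA222A0B
  sorted[13] = BB2$120AA222A0
sorted[9] = A0BB2$120AA222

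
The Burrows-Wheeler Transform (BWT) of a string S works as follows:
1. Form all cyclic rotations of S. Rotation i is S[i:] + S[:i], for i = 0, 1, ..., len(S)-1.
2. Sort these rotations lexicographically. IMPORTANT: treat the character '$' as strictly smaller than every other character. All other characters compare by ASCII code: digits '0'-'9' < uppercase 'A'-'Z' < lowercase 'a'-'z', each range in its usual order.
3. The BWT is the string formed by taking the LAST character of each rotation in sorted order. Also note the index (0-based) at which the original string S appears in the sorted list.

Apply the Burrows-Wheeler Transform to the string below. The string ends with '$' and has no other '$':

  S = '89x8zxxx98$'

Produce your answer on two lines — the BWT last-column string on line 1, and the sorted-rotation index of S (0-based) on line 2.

Answer: 89$xx89xxz8
2

Derivation:
All 11 rotations (rotation i = S[i:]+S[:i]):
  rot[0] = 89x8zxxx98$
  rot[1] = 9x8zxxx98$8
  rot[2] = x8zxxx98$89
  rot[3] = 8zxxx98$89x
  rot[4] = zxxx98$89x8
  rot[5] = xxx98$89x8z
  rot[6] = xx98$89x8zx
  rot[7] = x98$89x8zxx
  rot[8] = 98$89x8zxxx
  rot[9] = 8$89x8zxxx9
  rot[10] = $89x8zxxx98
Sorted (with $ < everything):
  sorted[0] = $89x8zxxx98  (last char: '8')
  sorted[1] = 8$89x8zxxx9  (last char: '9')
  sorted[2] = 89x8zxxx98$  (last char: '$')
  sorted[3] = 8zxxx98$89x  (last char: 'x')
  sorted[4] = 98$89x8zxxx  (last char: 'x')
  sorted[5] = 9x8zxxx98$8  (last char: '8')
  sorted[6] = x8zxxx98$89  (last char: '9')
  sorted[7] = x98$89x8zxx  (last char: 'x')
  sorted[8] = xx98$89x8zx  (last char: 'x')
  sorted[9] = xxx98$89x8z  (last char: 'z')
  sorted[10] = zxxx98$89x8  (last char: '8')
Last column: 89$xx89xxz8
Original string S is at sorted index 2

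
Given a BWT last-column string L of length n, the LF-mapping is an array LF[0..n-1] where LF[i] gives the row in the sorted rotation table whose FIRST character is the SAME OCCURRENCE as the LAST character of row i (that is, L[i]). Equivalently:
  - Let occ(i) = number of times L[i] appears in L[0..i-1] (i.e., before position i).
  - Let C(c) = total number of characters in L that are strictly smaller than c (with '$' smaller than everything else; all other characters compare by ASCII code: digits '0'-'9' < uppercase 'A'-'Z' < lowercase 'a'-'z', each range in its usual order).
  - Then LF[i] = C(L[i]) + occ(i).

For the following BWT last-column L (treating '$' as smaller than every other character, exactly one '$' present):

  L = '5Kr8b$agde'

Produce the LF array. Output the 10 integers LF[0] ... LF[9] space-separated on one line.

Char counts: '$':1, '5':1, '8':1, 'K':1, 'a':1, 'b':1, 'd':1, 'e':1, 'g':1, 'r':1
C (first-col start): C('$')=0, C('5')=1, C('8')=2, C('K')=3, C('a')=4, C('b')=5, C('d')=6, C('e')=7, C('g')=8, C('r')=9
L[0]='5': occ=0, LF[0]=C('5')+0=1+0=1
L[1]='K': occ=0, LF[1]=C('K')+0=3+0=3
L[2]='r': occ=0, LF[2]=C('r')+0=9+0=9
L[3]='8': occ=0, LF[3]=C('8')+0=2+0=2
L[4]='b': occ=0, LF[4]=C('b')+0=5+0=5
L[5]='$': occ=0, LF[5]=C('$')+0=0+0=0
L[6]='a': occ=0, LF[6]=C('a')+0=4+0=4
L[7]='g': occ=0, LF[7]=C('g')+0=8+0=8
L[8]='d': occ=0, LF[8]=C('d')+0=6+0=6
L[9]='e': occ=0, LF[9]=C('e')+0=7+0=7

Answer: 1 3 9 2 5 0 4 8 6 7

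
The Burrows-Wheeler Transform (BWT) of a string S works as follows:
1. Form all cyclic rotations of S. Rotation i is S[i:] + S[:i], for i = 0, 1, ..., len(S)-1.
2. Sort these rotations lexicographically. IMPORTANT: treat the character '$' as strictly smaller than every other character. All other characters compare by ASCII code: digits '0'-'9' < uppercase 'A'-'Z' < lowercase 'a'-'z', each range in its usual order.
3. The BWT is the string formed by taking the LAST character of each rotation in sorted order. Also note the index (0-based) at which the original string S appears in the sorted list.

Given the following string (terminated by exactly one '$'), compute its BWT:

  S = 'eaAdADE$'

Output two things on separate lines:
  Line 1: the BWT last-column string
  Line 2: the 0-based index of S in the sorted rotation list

All 8 rotations (rotation i = S[i:]+S[:i]):
  rot[0] = eaAdADE$
  rot[1] = aAdADE$e
  rot[2] = AdADE$ea
  rot[3] = dADE$eaA
  rot[4] = ADE$eaAd
  rot[5] = DE$eaAdA
  rot[6] = E$eaAdAD
  rot[7] = $eaAdADE
Sorted (with $ < everything):
  sorted[0] = $eaAdADE  (last char: 'E')
  sorted[1] = ADE$eaAd  (last char: 'd')
  sorted[2] = AdADE$ea  (last char: 'a')
  sorted[3] = DE$eaAdA  (last char: 'A')
  sorted[4] = E$eaAdAD  (last char: 'D')
  sorted[5] = aAdADE$e  (last char: 'e')
  sorted[6] = dADE$eaA  (last char: 'A')
  sorted[7] = eaAdADE$  (last char: '$')
Last column: EdaADeA$
Original string S is at sorted index 7

Answer: EdaADeA$
7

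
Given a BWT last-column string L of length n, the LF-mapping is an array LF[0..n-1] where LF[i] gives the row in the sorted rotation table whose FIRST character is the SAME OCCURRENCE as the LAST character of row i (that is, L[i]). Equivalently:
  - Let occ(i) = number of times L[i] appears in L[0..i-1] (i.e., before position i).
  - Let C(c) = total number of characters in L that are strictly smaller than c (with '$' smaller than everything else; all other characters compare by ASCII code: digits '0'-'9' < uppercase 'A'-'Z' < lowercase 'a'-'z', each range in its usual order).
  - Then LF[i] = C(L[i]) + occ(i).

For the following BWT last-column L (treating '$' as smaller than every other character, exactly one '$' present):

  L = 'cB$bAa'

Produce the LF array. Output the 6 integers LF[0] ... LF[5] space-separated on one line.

Answer: 5 2 0 4 1 3

Derivation:
Char counts: '$':1, 'A':1, 'B':1, 'a':1, 'b':1, 'c':1
C (first-col start): C('$')=0, C('A')=1, C('B')=2, C('a')=3, C('b')=4, C('c')=5
L[0]='c': occ=0, LF[0]=C('c')+0=5+0=5
L[1]='B': occ=0, LF[1]=C('B')+0=2+0=2
L[2]='$': occ=0, LF[2]=C('$')+0=0+0=0
L[3]='b': occ=0, LF[3]=C('b')+0=4+0=4
L[4]='A': occ=0, LF[4]=C('A')+0=1+0=1
L[5]='a': occ=0, LF[5]=C('a')+0=3+0=3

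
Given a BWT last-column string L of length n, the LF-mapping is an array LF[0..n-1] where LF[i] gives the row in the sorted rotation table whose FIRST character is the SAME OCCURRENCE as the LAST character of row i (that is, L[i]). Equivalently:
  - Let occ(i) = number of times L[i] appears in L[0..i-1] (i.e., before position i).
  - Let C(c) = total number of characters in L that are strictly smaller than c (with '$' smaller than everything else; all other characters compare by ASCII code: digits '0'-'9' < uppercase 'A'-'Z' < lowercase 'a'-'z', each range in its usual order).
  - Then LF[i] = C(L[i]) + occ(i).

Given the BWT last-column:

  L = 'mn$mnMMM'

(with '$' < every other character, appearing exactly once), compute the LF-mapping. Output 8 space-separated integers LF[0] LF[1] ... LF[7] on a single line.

Answer: 4 6 0 5 7 1 2 3

Derivation:
Char counts: '$':1, 'M':3, 'm':2, 'n':2
C (first-col start): C('$')=0, C('M')=1, C('m')=4, C('n')=6
L[0]='m': occ=0, LF[0]=C('m')+0=4+0=4
L[1]='n': occ=0, LF[1]=C('n')+0=6+0=6
L[2]='$': occ=0, LF[2]=C('$')+0=0+0=0
L[3]='m': occ=1, LF[3]=C('m')+1=4+1=5
L[4]='n': occ=1, LF[4]=C('n')+1=6+1=7
L[5]='M': occ=0, LF[5]=C('M')+0=1+0=1
L[6]='M': occ=1, LF[6]=C('M')+1=1+1=2
L[7]='M': occ=2, LF[7]=C('M')+2=1+2=3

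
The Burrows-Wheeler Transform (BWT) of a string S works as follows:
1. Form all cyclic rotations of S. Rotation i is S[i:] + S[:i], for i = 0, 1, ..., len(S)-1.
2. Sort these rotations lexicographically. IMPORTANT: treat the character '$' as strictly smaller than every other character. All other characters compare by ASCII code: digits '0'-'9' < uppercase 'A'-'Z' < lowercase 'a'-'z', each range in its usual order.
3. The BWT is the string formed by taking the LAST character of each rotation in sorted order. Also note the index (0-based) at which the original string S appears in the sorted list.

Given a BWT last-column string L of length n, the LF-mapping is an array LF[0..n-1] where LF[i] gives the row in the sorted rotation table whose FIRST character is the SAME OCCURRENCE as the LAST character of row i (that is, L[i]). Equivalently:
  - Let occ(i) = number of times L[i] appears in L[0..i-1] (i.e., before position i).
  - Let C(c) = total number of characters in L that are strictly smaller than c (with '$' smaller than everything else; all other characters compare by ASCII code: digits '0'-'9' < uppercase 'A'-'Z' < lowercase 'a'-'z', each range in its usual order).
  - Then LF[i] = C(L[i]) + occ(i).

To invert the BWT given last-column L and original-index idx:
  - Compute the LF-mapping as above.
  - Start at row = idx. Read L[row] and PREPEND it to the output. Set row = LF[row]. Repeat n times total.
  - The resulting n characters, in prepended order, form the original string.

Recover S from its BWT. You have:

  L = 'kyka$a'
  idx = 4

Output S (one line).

LF mapping: 3 5 4 1 0 2
Walk LF starting at row 4, prepending L[row]:
  step 1: row=4, L[4]='$', prepend. Next row=LF[4]=0
  step 2: row=0, L[0]='k', prepend. Next row=LF[0]=3
  step 3: row=3, L[3]='a', prepend. Next row=LF[3]=1
  step 4: row=1, L[1]='y', prepend. Next row=LF[1]=5
  step 5: row=5, L[5]='a', prepend. Next row=LF[5]=2
  step 6: row=2, L[2]='k', prepend. Next row=LF[2]=4
Reversed output: kayak$

Answer: kayak$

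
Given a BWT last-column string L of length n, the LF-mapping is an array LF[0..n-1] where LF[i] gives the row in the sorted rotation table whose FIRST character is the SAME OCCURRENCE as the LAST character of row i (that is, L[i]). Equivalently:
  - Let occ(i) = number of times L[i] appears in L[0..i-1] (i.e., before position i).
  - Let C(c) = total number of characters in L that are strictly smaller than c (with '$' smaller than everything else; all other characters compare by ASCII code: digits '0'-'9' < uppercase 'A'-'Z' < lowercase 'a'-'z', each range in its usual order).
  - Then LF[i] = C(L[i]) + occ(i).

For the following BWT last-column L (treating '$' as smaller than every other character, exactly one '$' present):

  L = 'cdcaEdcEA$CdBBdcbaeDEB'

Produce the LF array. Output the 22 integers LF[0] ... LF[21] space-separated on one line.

Answer: 13 17 14 10 7 18 15 8 1 0 5 19 2 3 20 16 12 11 21 6 9 4

Derivation:
Char counts: '$':1, 'A':1, 'B':3, 'C':1, 'D':1, 'E':3, 'a':2, 'b':1, 'c':4, 'd':4, 'e':1
C (first-col start): C('$')=0, C('A')=1, C('B')=2, C('C')=5, C('D')=6, C('E')=7, C('a')=10, C('b')=12, C('c')=13, C('d')=17, C('e')=21
L[0]='c': occ=0, LF[0]=C('c')+0=13+0=13
L[1]='d': occ=0, LF[1]=C('d')+0=17+0=17
L[2]='c': occ=1, LF[2]=C('c')+1=13+1=14
L[3]='a': occ=0, LF[3]=C('a')+0=10+0=10
L[4]='E': occ=0, LF[4]=C('E')+0=7+0=7
L[5]='d': occ=1, LF[5]=C('d')+1=17+1=18
L[6]='c': occ=2, LF[6]=C('c')+2=13+2=15
L[7]='E': occ=1, LF[7]=C('E')+1=7+1=8
L[8]='A': occ=0, LF[8]=C('A')+0=1+0=1
L[9]='$': occ=0, LF[9]=C('$')+0=0+0=0
L[10]='C': occ=0, LF[10]=C('C')+0=5+0=5
L[11]='d': occ=2, LF[11]=C('d')+2=17+2=19
L[12]='B': occ=0, LF[12]=C('B')+0=2+0=2
L[13]='B': occ=1, LF[13]=C('B')+1=2+1=3
L[14]='d': occ=3, LF[14]=C('d')+3=17+3=20
L[15]='c': occ=3, LF[15]=C('c')+3=13+3=16
L[16]='b': occ=0, LF[16]=C('b')+0=12+0=12
L[17]='a': occ=1, LF[17]=C('a')+1=10+1=11
L[18]='e': occ=0, LF[18]=C('e')+0=21+0=21
L[19]='D': occ=0, LF[19]=C('D')+0=6+0=6
L[20]='E': occ=2, LF[20]=C('E')+2=7+2=9
L[21]='B': occ=2, LF[21]=C('B')+2=2+2=4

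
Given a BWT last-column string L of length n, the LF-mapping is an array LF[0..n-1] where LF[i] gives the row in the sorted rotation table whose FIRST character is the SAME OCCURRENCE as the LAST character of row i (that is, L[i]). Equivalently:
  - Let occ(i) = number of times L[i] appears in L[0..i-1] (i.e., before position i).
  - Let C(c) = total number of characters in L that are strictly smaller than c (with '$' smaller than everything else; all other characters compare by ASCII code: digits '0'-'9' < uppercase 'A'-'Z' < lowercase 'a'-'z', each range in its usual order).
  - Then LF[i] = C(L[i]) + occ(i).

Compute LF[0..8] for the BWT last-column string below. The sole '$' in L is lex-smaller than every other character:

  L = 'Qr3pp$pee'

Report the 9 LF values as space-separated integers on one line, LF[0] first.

Answer: 2 8 1 5 6 0 7 3 4

Derivation:
Char counts: '$':1, '3':1, 'Q':1, 'e':2, 'p':3, 'r':1
C (first-col start): C('$')=0, C('3')=1, C('Q')=2, C('e')=3, C('p')=5, C('r')=8
L[0]='Q': occ=0, LF[0]=C('Q')+0=2+0=2
L[1]='r': occ=0, LF[1]=C('r')+0=8+0=8
L[2]='3': occ=0, LF[2]=C('3')+0=1+0=1
L[3]='p': occ=0, LF[3]=C('p')+0=5+0=5
L[4]='p': occ=1, LF[4]=C('p')+1=5+1=6
L[5]='$': occ=0, LF[5]=C('$')+0=0+0=0
L[6]='p': occ=2, LF[6]=C('p')+2=5+2=7
L[7]='e': occ=0, LF[7]=C('e')+0=3+0=3
L[8]='e': occ=1, LF[8]=C('e')+1=3+1=4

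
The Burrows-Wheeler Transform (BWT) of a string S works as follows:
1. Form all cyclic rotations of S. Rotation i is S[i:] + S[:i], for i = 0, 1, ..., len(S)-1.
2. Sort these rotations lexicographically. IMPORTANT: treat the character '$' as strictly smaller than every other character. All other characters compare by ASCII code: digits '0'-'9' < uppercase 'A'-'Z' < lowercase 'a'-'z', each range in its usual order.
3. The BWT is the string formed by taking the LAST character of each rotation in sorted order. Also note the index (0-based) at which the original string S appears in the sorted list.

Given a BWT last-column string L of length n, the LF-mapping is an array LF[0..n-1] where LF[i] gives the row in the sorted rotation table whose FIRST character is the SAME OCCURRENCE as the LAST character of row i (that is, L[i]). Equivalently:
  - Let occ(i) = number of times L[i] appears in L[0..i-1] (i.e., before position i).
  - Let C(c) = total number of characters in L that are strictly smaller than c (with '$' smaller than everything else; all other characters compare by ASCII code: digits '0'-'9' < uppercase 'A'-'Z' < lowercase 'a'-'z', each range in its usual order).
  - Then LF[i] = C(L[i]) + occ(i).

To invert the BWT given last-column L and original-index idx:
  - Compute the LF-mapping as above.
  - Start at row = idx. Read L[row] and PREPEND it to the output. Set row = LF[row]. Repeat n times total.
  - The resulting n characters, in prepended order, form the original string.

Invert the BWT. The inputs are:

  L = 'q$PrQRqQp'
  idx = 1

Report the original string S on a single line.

Answer: PQRprQqq$

Derivation:
LF mapping: 6 0 1 8 2 4 7 3 5
Walk LF starting at row 1, prepending L[row]:
  step 1: row=1, L[1]='$', prepend. Next row=LF[1]=0
  step 2: row=0, L[0]='q', prepend. Next row=LF[0]=6
  step 3: row=6, L[6]='q', prepend. Next row=LF[6]=7
  step 4: row=7, L[7]='Q', prepend. Next row=LF[7]=3
  step 5: row=3, L[3]='r', prepend. Next row=LF[3]=8
  step 6: row=8, L[8]='p', prepend. Next row=LF[8]=5
  step 7: row=5, L[5]='R', prepend. Next row=LF[5]=4
  step 8: row=4, L[4]='Q', prepend. Next row=LF[4]=2
  step 9: row=2, L[2]='P', prepend. Next row=LF[2]=1
Reversed output: PQRprQqq$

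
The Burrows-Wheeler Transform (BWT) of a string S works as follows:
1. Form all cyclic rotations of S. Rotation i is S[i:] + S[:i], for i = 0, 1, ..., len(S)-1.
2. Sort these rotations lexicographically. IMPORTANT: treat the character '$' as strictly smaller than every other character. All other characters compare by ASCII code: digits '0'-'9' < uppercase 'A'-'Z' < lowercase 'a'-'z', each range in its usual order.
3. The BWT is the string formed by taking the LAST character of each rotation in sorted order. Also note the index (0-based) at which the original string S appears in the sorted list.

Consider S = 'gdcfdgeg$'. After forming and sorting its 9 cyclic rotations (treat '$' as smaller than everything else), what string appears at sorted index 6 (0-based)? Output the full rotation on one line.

Answer: g$gdcfdge

Derivation:
All 9 rotations (rotation i = S[i:]+S[:i]):
  rot[0] = gdcfdgeg$
  rot[1] = dcfdgeg$g
  rot[2] = cfdgeg$gd
  rot[3] = fdgeg$gdc
  rot[4] = dgeg$gdcf
  rot[5] = geg$gdcfd
  rot[6] = eg$gdcfdg
  rot[7] = g$gdcfdge
  rot[8] = $gdcfdgeg
Sorted (with $ < everything):
  sorted[0] = $gdcfdgeg
  sorted[1] = cfdgeg$gd
  sorted[2] = dcfdgeg$g
  sorted[3] = dgeg$gdcf
  sorted[4] = eg$gdcfdg
  sorted[5] = fdgeg$gdc
  sorted[6] = g$gdcfdge
  sorted[7] = gdcfdgeg$
  sorted[8] = geg$gdcfd
sorted[6] = g$gdcfdge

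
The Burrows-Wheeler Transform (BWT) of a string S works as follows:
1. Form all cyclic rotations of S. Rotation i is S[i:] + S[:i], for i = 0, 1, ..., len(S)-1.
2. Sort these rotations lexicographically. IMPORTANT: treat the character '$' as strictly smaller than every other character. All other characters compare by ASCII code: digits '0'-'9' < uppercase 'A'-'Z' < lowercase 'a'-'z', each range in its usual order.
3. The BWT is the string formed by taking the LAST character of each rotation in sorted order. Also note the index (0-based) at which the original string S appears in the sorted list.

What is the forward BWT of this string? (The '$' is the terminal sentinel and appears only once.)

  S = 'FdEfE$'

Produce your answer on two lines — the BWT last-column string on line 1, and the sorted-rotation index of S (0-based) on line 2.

Answer: Efd$FE
3

Derivation:
All 6 rotations (rotation i = S[i:]+S[:i]):
  rot[0] = FdEfE$
  rot[1] = dEfE$F
  rot[2] = EfE$Fd
  rot[3] = fE$FdE
  rot[4] = E$FdEf
  rot[5] = $FdEfE
Sorted (with $ < everything):
  sorted[0] = $FdEfE  (last char: 'E')
  sorted[1] = E$FdEf  (last char: 'f')
  sorted[2] = EfE$Fd  (last char: 'd')
  sorted[3] = FdEfE$  (last char: '$')
  sorted[4] = dEfE$F  (last char: 'F')
  sorted[5] = fE$FdE  (last char: 'E')
Last column: Efd$FE
Original string S is at sorted index 3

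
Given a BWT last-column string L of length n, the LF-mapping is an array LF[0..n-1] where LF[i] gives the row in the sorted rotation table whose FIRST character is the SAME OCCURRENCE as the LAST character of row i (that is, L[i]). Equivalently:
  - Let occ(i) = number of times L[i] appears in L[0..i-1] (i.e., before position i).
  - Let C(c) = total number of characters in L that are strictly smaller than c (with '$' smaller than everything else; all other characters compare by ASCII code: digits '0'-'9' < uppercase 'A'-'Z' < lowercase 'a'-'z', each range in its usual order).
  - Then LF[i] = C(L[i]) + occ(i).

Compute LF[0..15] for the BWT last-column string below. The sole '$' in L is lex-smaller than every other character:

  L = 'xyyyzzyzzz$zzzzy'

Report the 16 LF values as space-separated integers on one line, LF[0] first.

Char counts: '$':1, 'x':1, 'y':5, 'z':9
C (first-col start): C('$')=0, C('x')=1, C('y')=2, C('z')=7
L[0]='x': occ=0, LF[0]=C('x')+0=1+0=1
L[1]='y': occ=0, LF[1]=C('y')+0=2+0=2
L[2]='y': occ=1, LF[2]=C('y')+1=2+1=3
L[3]='y': occ=2, LF[3]=C('y')+2=2+2=4
L[4]='z': occ=0, LF[4]=C('z')+0=7+0=7
L[5]='z': occ=1, LF[5]=C('z')+1=7+1=8
L[6]='y': occ=3, LF[6]=C('y')+3=2+3=5
L[7]='z': occ=2, LF[7]=C('z')+2=7+2=9
L[8]='z': occ=3, LF[8]=C('z')+3=7+3=10
L[9]='z': occ=4, LF[9]=C('z')+4=7+4=11
L[10]='$': occ=0, LF[10]=C('$')+0=0+0=0
L[11]='z': occ=5, LF[11]=C('z')+5=7+5=12
L[12]='z': occ=6, LF[12]=C('z')+6=7+6=13
L[13]='z': occ=7, LF[13]=C('z')+7=7+7=14
L[14]='z': occ=8, LF[14]=C('z')+8=7+8=15
L[15]='y': occ=4, LF[15]=C('y')+4=2+4=6

Answer: 1 2 3 4 7 8 5 9 10 11 0 12 13 14 15 6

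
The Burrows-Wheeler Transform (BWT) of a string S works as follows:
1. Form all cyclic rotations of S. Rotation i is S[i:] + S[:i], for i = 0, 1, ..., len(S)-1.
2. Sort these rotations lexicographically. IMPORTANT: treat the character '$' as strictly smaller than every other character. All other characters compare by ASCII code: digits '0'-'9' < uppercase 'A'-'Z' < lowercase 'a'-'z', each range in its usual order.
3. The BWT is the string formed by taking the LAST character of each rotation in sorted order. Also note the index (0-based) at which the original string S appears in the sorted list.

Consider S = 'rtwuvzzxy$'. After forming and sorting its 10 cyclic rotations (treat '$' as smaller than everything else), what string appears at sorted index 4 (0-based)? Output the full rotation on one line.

Answer: vzzxy$rtwu

Derivation:
All 10 rotations (rotation i = S[i:]+S[:i]):
  rot[0] = rtwuvzzxy$
  rot[1] = twuvzzxy$r
  rot[2] = wuvzzxy$rt
  rot[3] = uvzzxy$rtw
  rot[4] = vzzxy$rtwu
  rot[5] = zzxy$rtwuv
  rot[6] = zxy$rtwuvz
  rot[7] = xy$rtwuvzz
  rot[8] = y$rtwuvzzx
  rot[9] = $rtwuvzzxy
Sorted (with $ < everything):
  sorted[0] = $rtwuvzzxy
  sorted[1] = rtwuvzzxy$
  sorted[2] = twuvzzxy$r
  sorted[3] = uvzzxy$rtw
  sorted[4] = vzzxy$rtwu
  sorted[5] = wuvzzxy$rt
  sorted[6] = xy$rtwuvzz
  sorted[7] = y$rtwuvzzx
  sorted[8] = zxy$rtwuvz
  sorted[9] = zzxy$rtwuv
sorted[4] = vzzxy$rtwu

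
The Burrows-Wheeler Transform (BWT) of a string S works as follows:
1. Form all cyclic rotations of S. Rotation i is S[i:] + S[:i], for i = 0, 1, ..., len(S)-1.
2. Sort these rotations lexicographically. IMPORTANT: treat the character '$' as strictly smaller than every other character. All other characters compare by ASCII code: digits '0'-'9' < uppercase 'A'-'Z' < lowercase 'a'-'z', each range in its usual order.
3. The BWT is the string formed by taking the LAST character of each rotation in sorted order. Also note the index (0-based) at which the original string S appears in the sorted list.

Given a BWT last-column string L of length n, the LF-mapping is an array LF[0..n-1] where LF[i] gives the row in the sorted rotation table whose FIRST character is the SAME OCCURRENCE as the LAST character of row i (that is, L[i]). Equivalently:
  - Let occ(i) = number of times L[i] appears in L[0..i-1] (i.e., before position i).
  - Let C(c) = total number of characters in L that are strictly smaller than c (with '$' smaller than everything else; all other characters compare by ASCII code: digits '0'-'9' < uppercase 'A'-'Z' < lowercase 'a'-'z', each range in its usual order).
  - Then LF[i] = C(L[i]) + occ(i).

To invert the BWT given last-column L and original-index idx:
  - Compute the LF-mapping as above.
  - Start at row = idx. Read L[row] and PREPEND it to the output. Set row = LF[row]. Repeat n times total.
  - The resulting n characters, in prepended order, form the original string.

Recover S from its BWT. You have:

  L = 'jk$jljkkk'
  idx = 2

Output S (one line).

Answer: jjkkklkj$

Derivation:
LF mapping: 1 4 0 2 8 3 5 6 7
Walk LF starting at row 2, prepending L[row]:
  step 1: row=2, L[2]='$', prepend. Next row=LF[2]=0
  step 2: row=0, L[0]='j', prepend. Next row=LF[0]=1
  step 3: row=1, L[1]='k', prepend. Next row=LF[1]=4
  step 4: row=4, L[4]='l', prepend. Next row=LF[4]=8
  step 5: row=8, L[8]='k', prepend. Next row=LF[8]=7
  step 6: row=7, L[7]='k', prepend. Next row=LF[7]=6
  step 7: row=6, L[6]='k', prepend. Next row=LF[6]=5
  step 8: row=5, L[5]='j', prepend. Next row=LF[5]=3
  step 9: row=3, L[3]='j', prepend. Next row=LF[3]=2
Reversed output: jjkkklkj$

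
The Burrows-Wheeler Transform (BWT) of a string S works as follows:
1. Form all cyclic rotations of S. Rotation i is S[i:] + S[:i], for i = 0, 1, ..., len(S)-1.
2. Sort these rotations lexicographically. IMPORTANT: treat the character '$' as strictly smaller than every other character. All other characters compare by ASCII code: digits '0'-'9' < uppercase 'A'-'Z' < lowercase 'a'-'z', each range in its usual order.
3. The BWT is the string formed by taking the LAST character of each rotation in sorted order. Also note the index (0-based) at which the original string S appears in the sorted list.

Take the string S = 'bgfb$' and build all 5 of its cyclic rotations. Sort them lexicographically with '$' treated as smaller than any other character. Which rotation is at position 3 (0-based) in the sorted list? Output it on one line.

Answer: fb$bg

Derivation:
All 5 rotations (rotation i = S[i:]+S[:i]):
  rot[0] = bgfb$
  rot[1] = gfb$b
  rot[2] = fb$bg
  rot[3] = b$bgf
  rot[4] = $bgfb
Sorted (with $ < everything):
  sorted[0] = $bgfb
  sorted[1] = b$bgf
  sorted[2] = bgfb$
  sorted[3] = fb$bg
  sorted[4] = gfb$b
sorted[3] = fb$bg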